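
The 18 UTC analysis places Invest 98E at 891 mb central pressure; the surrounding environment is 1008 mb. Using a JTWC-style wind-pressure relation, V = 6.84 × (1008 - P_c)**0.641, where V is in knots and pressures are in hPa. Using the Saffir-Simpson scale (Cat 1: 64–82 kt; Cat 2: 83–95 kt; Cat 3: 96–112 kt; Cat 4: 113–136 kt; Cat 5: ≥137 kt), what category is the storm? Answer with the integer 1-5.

5

ΔP = 1008 − 891 = 117 mb.
V ≈ 6.84 × 117^0.641 = 6.84 × 21.17 ≈ 145 kt.
145 kt falls in the Category 5 band.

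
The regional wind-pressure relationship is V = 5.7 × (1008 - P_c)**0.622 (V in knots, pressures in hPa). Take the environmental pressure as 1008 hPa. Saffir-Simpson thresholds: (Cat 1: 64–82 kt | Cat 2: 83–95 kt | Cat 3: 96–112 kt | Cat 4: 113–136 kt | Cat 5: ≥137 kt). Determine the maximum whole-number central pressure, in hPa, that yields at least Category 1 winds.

959 hPa

Category 1 begins at V = 64 kt.
Required ΔP = (64/5.7)^(1/0.622) = 11.228^1.608 ≈ 48.82 hPa.
P_c ≤ 1008 − 48.82 = 959.18, so the highest integer P_c is 959 hPa.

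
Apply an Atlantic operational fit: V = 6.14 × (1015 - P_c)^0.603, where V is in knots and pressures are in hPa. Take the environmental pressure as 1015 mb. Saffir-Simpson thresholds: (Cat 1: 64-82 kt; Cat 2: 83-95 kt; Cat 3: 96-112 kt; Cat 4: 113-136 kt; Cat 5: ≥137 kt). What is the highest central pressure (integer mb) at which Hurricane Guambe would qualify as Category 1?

966 mb

Category 1 begins at V = 64 kt.
Required ΔP = (64/6.14)^(1/0.603) = 10.423^1.658 ≈ 48.78 mb.
P_c ≤ 1015 − 48.78 = 966.22, so the highest integer P_c is 966 mb.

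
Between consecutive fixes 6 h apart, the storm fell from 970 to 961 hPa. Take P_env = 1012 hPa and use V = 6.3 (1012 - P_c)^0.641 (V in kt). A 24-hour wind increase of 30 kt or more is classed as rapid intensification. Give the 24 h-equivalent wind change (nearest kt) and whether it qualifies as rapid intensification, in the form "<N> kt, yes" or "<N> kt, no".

V₁: ΔP = 42, V ≈ 6.3 × 42^0.641 ≈ 69.16 kt.
V₂: ΔP = 51, V ≈ 6.3 × 51^0.641 ≈ 78.32 kt.
ΔV over 6 h = 9.16 kt → 24 h equivalent = 9.16 × 24/6 ≈ 36.64 kt.
37 kt ≥ 30 kt ⇒ rapid intensification.

37 kt, yes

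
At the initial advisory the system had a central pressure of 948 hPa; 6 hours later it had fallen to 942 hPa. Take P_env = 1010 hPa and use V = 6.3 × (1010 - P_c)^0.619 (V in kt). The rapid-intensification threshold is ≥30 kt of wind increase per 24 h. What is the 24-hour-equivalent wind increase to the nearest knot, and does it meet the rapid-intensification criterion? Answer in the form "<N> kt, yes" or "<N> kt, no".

V₁: ΔP = 62, V ≈ 6.3 × 62^0.619 ≈ 81.06 kt.
V₂: ΔP = 68, V ≈ 6.3 × 68^0.619 ≈ 85.83 kt.
ΔV over 6 h = 4.77 kt → 24 h equivalent = 4.77 × 24/6 ≈ 19.08 kt.
19 kt < 30 kt ⇒ not rapid intensification.

19 kt, no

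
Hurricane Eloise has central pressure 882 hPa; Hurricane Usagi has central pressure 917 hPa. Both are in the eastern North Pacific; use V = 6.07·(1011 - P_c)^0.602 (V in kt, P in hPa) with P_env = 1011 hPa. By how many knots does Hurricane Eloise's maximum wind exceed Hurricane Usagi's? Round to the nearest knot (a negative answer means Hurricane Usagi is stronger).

Hurricane Eloise: ΔP = 129; V ≈ 6.07 × 129^0.602 ≈ 113.18 kt.
Hurricane Usagi: ΔP = 94; V ≈ 6.07 × 94^0.602 ≈ 93.54 kt.
Difference ≈ 113.18 − 93.54 = 19.64 → 20 kt.

20 kt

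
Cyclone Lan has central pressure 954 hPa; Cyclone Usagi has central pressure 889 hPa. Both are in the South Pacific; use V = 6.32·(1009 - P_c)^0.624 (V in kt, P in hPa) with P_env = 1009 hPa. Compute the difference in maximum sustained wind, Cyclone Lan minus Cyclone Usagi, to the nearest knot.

-48 kt

Cyclone Lan: ΔP = 55; V ≈ 6.32 × 55^0.624 ≈ 77.04 kt.
Cyclone Usagi: ΔP = 120; V ≈ 6.32 × 120^0.624 ≈ 125.35 kt.
Difference ≈ 77.04 − 125.35 = -48.31 → -48 kt.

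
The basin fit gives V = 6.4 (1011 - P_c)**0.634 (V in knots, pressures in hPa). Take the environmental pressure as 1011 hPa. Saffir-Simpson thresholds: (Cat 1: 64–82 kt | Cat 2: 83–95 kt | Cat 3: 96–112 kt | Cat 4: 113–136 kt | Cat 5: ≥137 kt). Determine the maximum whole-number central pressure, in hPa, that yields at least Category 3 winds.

Category 3 begins at V = 96 kt.
Required ΔP = (96/6.4)^(1/0.634) = 15.000^1.577 ≈ 71.62 hPa.
P_c ≤ 1011 − 71.62 = 939.38, so the highest integer P_c is 939 hPa.

939 hPa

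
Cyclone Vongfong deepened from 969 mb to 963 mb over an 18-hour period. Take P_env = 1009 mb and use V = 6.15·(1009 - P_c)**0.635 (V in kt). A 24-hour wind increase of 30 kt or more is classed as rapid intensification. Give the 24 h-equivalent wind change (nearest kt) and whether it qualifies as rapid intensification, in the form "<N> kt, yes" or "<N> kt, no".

V₁: ΔP = 40, V ≈ 6.15 × 40^0.635 ≈ 64.00 kt.
V₂: ΔP = 46, V ≈ 6.15 × 46^0.635 ≈ 69.94 kt.
ΔV over 18 h = 5.94 kt → 24 h equivalent = 5.94 × 24/18 ≈ 7.92 kt.
8 kt < 30 kt ⇒ not rapid intensification.

8 kt, no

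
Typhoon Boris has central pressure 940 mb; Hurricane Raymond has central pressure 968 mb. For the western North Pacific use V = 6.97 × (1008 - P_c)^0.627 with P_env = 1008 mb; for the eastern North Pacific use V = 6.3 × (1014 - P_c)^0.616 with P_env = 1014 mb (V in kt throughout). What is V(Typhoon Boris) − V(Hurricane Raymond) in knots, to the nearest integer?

Typhoon Boris: ΔP = 68; V ≈ 6.97 × 68^0.627 ≈ 98.22 kt.
Hurricane Raymond: ΔP = 46; V ≈ 6.3 × 46^0.616 ≈ 66.62 kt.
Difference ≈ 98.22 − 66.62 = 31.60 → 32 kt.

32 kt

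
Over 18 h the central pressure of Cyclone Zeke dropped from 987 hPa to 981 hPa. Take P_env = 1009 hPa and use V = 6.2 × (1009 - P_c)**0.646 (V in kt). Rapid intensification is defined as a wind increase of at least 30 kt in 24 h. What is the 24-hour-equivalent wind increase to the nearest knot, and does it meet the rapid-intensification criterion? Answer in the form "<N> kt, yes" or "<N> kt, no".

V₁: ΔP = 22, V ≈ 6.2 × 22^0.646 ≈ 45.67 kt.
V₂: ΔP = 28, V ≈ 6.2 × 28^0.646 ≈ 53.36 kt.
ΔV over 18 h = 7.69 kt → 24 h equivalent = 7.69 × 24/18 ≈ 10.25 kt.
10 kt < 30 kt ⇒ not rapid intensification.

10 kt, no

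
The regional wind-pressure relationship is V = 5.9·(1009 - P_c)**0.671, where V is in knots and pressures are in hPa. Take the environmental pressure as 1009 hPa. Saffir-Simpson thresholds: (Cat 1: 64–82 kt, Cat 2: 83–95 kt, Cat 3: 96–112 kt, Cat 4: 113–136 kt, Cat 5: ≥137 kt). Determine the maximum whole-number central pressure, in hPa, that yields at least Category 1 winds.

974 hPa

Category 1 begins at V = 64 kt.
Required ΔP = (64/5.9)^(1/0.671) = 10.847^1.490 ≈ 34.91 hPa.
P_c ≤ 1009 − 34.91 = 974.09, so the highest integer P_c is 974 hPa.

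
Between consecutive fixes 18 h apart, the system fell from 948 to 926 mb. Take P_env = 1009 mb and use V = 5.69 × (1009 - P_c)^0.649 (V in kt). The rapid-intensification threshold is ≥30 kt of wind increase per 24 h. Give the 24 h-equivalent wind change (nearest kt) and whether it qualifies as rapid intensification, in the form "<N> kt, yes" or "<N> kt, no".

24 kt, no

V₁: ΔP = 61, V ≈ 5.69 × 61^0.649 ≈ 82.00 kt.
V₂: ΔP = 83, V ≈ 5.69 × 83^0.649 ≈ 100.14 kt.
ΔV over 18 h = 18.14 kt → 24 h equivalent = 18.14 × 24/18 ≈ 24.19 kt.
24 kt < 30 kt ⇒ not rapid intensification.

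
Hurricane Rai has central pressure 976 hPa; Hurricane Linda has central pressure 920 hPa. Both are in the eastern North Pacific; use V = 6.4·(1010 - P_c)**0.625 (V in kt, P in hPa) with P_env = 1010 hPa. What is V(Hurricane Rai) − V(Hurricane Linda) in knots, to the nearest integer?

Hurricane Rai: ΔP = 34; V ≈ 6.4 × 34^0.625 ≈ 57.99 kt.
Hurricane Linda: ΔP = 90; V ≈ 6.4 × 90^0.625 ≈ 106.56 kt.
Difference ≈ 57.99 − 106.56 = -48.57 → -49 kt.

-49 kt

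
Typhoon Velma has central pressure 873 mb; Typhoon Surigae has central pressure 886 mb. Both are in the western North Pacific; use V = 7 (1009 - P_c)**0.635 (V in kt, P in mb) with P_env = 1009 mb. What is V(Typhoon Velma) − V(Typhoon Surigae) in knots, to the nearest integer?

Typhoon Velma: ΔP = 136; V ≈ 7 × 136^0.635 ≈ 158.45 kt.
Typhoon Surigae: ΔP = 123; V ≈ 7 × 123^0.635 ≈ 148.66 kt.
Difference ≈ 158.45 − 148.66 = 9.79 → 10 kt.

10 kt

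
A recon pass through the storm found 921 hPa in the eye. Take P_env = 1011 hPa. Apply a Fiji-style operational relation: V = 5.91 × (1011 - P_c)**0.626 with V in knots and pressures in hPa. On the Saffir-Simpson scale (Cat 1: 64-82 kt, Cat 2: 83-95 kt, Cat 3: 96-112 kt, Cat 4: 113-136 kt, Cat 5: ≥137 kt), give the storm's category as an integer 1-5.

3

ΔP = 1011 − 921 = 90 hPa.
V ≈ 5.91 × 90^0.626 = 5.91 × 16.72 ≈ 99 kt.
99 kt falls in the Category 3 band.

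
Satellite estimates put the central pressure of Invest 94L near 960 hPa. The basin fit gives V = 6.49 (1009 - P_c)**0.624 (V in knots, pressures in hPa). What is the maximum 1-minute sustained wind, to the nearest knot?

ΔP = 1009 − 960 = 49 hPa.
49^0.624 ≈ 11.342.
V ≈ 6.49 × 11.342 ≈ 73.6 kt.

74 kt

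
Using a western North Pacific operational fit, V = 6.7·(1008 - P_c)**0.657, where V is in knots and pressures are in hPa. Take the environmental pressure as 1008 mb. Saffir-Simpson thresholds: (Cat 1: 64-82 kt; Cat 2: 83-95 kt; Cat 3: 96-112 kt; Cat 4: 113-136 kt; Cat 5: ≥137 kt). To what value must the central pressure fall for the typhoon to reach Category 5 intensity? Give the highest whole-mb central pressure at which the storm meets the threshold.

Category 5 begins at V = 137 kt.
Required ΔP = (137/6.7)^(1/0.657) = 20.448^1.522 ≈ 98.83 mb.
P_c ≤ 1008 − 98.83 = 909.17, so the highest integer P_c is 909 mb.

909 mb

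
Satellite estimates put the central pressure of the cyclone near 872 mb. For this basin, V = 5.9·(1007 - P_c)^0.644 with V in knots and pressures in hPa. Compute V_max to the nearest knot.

ΔP = 1007 − 872 = 135 mb.
135^0.644 ≈ 23.547.
V ≈ 5.9 × 23.547 ≈ 138.9 kt.

139 kt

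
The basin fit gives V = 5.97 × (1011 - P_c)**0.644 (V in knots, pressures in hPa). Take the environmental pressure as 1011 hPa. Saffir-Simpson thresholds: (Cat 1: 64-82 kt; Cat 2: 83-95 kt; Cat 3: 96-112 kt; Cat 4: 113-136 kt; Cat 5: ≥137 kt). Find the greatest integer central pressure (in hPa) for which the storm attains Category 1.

Category 1 begins at V = 64 kt.
Required ΔP = (64/5.97)^(1/0.644) = 10.720^1.553 ≈ 39.78 hPa.
P_c ≤ 1011 − 39.78 = 971.22, so the highest integer P_c is 971 hPa.

971 hPa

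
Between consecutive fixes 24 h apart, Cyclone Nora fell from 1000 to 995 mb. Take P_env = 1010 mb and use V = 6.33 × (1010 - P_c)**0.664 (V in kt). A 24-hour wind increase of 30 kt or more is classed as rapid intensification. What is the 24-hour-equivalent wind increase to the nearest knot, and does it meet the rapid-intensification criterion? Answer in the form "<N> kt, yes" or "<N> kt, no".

9 kt, no

V₁: ΔP = 10, V ≈ 6.33 × 10^0.664 ≈ 29.20 kt.
V₂: ΔP = 15, V ≈ 6.33 × 15^0.664 ≈ 38.22 kt.
ΔV over 24 h = 9.02 kt → 24 h equivalent = 9.02 × 24/24 ≈ 9.02 kt.
9 kt < 30 kt ⇒ not rapid intensification.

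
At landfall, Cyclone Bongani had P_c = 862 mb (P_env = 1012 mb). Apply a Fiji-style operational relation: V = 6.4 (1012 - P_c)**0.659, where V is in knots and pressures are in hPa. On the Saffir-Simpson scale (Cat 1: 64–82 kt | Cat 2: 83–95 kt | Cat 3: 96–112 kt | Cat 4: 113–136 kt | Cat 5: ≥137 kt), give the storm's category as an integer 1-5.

5

ΔP = 1012 − 862 = 150 mb.
V ≈ 6.4 × 150^0.659 = 6.4 × 27.17 ≈ 174 kt.
174 kt falls in the Category 5 band.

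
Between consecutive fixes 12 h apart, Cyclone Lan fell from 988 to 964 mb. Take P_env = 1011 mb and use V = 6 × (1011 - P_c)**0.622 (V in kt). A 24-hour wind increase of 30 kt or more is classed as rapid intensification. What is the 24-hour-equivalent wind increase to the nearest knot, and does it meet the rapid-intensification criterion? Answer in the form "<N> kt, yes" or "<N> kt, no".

47 kt, yes

V₁: ΔP = 23, V ≈ 6 × 23^0.622 ≈ 42.18 kt.
V₂: ΔP = 47, V ≈ 6 × 47^0.622 ≈ 65.80 kt.
ΔV over 12 h = 23.62 kt → 24 h equivalent = 23.62 × 24/12 ≈ 47.24 kt.
47 kt ≥ 30 kt ⇒ rapid intensification.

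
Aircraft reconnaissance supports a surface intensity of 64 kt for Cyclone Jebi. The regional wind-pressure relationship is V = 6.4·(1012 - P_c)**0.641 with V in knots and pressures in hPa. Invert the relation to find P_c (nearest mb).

ΔP = (V / 6.4)^(1/0.641) = (64/6.4)^1.560.
64/6.4 = 10.000; 10.000^1.560 ≈ 36.31 mb.
P_c = 1012 − 36.31 = 975.69 ≈ 976 mb.

976 mb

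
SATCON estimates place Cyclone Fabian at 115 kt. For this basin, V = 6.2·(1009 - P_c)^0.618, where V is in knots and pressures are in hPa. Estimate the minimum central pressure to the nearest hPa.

ΔP = (V / 6.2)^(1/0.618) = (115/6.2)^1.618.
115/6.2 = 18.548; 18.548^1.618 ≈ 112.79 hPa.
P_c = 1009 − 112.79 = 896.21 ≈ 896 hPa.

896 hPa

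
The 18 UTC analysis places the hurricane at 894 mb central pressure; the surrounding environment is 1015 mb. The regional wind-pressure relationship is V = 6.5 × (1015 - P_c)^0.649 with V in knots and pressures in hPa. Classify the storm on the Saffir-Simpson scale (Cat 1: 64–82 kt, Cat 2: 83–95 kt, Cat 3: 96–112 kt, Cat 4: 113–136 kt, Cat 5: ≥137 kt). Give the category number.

ΔP = 1015 − 894 = 121 mb.
V ≈ 6.5 × 121^0.649 = 6.5 × 22.48 ≈ 146 kt.
146 kt falls in the Category 5 band.

5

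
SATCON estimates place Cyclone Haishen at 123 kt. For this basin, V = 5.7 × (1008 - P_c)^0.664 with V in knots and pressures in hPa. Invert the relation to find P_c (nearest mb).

906 mb

ΔP = (V / 5.7)^(1/0.664) = (123/5.7)^1.506.
123/5.7 = 21.579; 21.579^1.506 ≈ 102.11 mb.
P_c = 1008 − 102.11 = 905.89 ≈ 906 mb.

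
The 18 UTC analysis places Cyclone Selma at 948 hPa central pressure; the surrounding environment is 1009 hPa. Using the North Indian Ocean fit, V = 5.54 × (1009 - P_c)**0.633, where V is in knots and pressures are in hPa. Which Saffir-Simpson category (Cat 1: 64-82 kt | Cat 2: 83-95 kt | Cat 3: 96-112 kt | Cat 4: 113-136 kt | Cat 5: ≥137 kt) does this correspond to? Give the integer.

ΔP = 1009 − 948 = 61 hPa.
V ≈ 5.54 × 61^0.633 = 5.54 × 13.49 ≈ 75 kt.
75 kt falls in the Category 1 band.

1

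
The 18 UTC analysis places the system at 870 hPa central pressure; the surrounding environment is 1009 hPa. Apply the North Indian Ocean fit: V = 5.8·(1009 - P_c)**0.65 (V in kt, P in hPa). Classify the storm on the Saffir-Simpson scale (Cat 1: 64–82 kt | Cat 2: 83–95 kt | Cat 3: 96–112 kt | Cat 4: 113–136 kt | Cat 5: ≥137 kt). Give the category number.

5

ΔP = 1009 − 870 = 139 hPa.
V ≈ 5.8 × 139^0.65 = 5.8 × 24.71 ≈ 143 kt.
143 kt falls in the Category 5 band.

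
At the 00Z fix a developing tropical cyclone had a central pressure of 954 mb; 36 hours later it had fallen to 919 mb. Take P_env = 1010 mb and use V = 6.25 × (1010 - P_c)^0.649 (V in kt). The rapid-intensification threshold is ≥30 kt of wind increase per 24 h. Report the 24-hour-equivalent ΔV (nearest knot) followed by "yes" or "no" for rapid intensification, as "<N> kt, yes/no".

21 kt, no

V₁: ΔP = 56, V ≈ 6.25 × 56^0.649 ≈ 85.20 kt.
V₂: ΔP = 91, V ≈ 6.25 × 91^0.649 ≈ 116.76 kt.
ΔV over 36 h = 31.56 kt → 24 h equivalent = 31.56 × 24/36 ≈ 21.04 kt.
21 kt < 30 kt ⇒ not rapid intensification.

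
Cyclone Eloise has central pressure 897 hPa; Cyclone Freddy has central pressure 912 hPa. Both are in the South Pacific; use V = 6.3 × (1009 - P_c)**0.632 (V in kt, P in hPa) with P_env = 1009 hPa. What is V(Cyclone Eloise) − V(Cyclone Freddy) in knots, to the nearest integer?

Cyclone Eloise: ΔP = 112; V ≈ 6.3 × 112^0.632 ≈ 124.29 kt.
Cyclone Freddy: ΔP = 97; V ≈ 6.3 × 97^0.632 ≈ 113.50 kt.
Difference ≈ 124.29 − 113.50 = 10.79 → 11 kt.

11 kt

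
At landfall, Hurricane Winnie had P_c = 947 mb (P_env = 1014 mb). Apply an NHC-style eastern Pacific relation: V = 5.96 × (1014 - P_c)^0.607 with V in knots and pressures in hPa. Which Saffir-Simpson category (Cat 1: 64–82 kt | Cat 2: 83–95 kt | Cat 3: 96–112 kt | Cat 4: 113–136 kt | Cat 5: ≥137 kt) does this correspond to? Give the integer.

ΔP = 1014 − 947 = 67 mb.
V ≈ 5.96 × 67^0.607 = 5.96 × 12.84 ≈ 77 kt.
77 kt falls in the Category 1 band.

1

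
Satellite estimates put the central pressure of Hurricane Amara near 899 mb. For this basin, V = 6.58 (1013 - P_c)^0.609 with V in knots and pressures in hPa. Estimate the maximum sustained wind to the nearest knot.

118 kt

ΔP = 1013 − 899 = 114 mb.
114^0.609 ≈ 17.892.
V ≈ 6.58 × 17.892 ≈ 117.7 kt.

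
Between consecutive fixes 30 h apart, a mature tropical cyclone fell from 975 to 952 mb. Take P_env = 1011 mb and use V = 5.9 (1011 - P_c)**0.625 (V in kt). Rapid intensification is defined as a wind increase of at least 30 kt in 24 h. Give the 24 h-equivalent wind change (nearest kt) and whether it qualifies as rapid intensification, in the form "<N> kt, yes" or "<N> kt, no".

16 kt, no

V₁: ΔP = 36, V ≈ 5.9 × 36^0.625 ≈ 55.40 kt.
V₂: ΔP = 59, V ≈ 5.9 × 59^0.625 ≈ 75.45 kt.
ΔV over 30 h = 20.05 kt → 24 h equivalent = 20.05 × 24/30 ≈ 16.04 kt.
16 kt < 30 kt ⇒ not rapid intensification.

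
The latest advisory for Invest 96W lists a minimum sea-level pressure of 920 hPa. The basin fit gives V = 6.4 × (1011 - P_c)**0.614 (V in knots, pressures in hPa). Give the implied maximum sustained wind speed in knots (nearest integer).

ΔP = 1011 − 920 = 91 hPa.
91^0.614 ≈ 15.953.
V ≈ 6.4 × 15.953 ≈ 102.1 kt.

102 kt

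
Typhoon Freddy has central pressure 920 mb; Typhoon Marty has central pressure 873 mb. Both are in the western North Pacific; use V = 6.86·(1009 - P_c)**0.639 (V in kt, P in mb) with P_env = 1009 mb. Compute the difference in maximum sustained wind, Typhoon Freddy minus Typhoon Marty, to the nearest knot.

-38 kt

Typhoon Freddy: ΔP = 89; V ≈ 6.86 × 89^0.639 ≈ 120.78 kt.
Typhoon Marty: ΔP = 136; V ≈ 6.86 × 136^0.639 ≈ 158.36 kt.
Difference ≈ 120.78 − 158.36 = -37.58 → -38 kt.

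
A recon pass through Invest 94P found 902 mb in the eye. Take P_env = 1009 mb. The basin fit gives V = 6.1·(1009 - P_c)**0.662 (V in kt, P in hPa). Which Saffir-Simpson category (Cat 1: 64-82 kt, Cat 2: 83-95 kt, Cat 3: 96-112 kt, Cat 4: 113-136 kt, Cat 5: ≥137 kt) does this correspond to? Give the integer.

4

ΔP = 1009 − 902 = 107 mb.
V ≈ 6.1 × 107^0.662 = 6.1 × 22.05 ≈ 135 kt.
135 kt falls in the Category 4 band.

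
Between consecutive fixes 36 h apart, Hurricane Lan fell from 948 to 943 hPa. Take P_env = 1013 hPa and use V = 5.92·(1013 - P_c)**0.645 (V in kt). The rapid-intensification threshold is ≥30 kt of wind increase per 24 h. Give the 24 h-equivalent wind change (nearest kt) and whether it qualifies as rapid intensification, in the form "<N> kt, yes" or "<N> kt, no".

3 kt, no

V₁: ΔP = 65, V ≈ 5.92 × 65^0.645 ≈ 87.43 kt.
V₂: ΔP = 70, V ≈ 5.92 × 70^0.645 ≈ 91.71 kt.
ΔV over 36 h = 4.28 kt → 24 h equivalent = 4.28 × 24/36 ≈ 2.85 kt.
3 kt < 30 kt ⇒ not rapid intensification.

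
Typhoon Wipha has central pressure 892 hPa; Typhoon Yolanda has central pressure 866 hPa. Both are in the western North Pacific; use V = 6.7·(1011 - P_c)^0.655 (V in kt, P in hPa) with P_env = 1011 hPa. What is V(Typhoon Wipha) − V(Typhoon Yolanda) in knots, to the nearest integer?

Typhoon Wipha: ΔP = 119; V ≈ 6.7 × 119^0.655 ≈ 153.31 kt.
Typhoon Yolanda: ΔP = 145; V ≈ 6.7 × 145^0.655 ≈ 174.49 kt.
Difference ≈ 153.31 − 174.49 = -21.18 → -21 kt.

-21 kt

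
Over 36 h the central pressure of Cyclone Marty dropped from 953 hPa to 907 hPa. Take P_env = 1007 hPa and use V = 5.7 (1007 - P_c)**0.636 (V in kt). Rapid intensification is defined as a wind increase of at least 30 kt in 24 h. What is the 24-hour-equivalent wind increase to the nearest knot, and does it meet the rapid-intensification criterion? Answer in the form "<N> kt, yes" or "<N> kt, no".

V₁: ΔP = 54, V ≈ 5.7 × 54^0.636 ≈ 72.06 kt.
V₂: ΔP = 100, V ≈ 5.7 × 100^0.636 ≈ 106.63 kt.
ΔV over 36 h = 34.57 kt → 24 h equivalent = 34.57 × 24/36 ≈ 23.05 kt.
23 kt < 30 kt ⇒ not rapid intensification.

23 kt, no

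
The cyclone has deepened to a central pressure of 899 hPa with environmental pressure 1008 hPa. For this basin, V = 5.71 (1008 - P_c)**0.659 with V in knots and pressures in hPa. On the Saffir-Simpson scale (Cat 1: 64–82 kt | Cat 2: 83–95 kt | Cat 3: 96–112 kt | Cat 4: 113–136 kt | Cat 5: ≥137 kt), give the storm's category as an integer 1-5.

4

ΔP = 1008 − 899 = 109 hPa.
V ≈ 5.71 × 109^0.659 = 5.71 × 22.01 ≈ 126 kt.
126 kt falls in the Category 4 band.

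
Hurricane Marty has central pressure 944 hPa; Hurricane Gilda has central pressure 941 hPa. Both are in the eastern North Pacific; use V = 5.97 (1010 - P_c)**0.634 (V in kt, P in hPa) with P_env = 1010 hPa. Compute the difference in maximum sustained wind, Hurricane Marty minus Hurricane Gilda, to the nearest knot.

-2 kt

Hurricane Marty: ΔP = 66; V ≈ 5.97 × 66^0.634 ≈ 85.03 kt.
Hurricane Gilda: ΔP = 69; V ≈ 5.97 × 69^0.634 ≈ 87.46 kt.
Difference ≈ 85.03 − 87.46 = -2.43 → -2 kt.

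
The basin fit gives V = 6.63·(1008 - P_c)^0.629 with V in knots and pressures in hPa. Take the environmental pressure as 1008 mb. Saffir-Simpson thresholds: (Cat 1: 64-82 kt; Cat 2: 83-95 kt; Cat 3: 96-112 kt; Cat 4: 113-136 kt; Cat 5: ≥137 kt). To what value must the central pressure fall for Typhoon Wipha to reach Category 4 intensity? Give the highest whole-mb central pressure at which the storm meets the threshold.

917 mb

Category 4 begins at V = 113 kt.
Required ΔP = (113/6.63)^(1/0.629) = 17.044^1.590 ≈ 90.78 mb.
P_c ≤ 1008 − 90.78 = 917.22, so the highest integer P_c is 917 mb.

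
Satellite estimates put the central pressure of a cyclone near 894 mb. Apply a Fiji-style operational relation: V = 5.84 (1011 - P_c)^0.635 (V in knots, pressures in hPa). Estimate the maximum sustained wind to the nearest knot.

ΔP = 1011 − 894 = 117 mb.
117^0.635 ≈ 20.573.
V ≈ 5.84 × 20.573 ≈ 120.1 kt.

120 kt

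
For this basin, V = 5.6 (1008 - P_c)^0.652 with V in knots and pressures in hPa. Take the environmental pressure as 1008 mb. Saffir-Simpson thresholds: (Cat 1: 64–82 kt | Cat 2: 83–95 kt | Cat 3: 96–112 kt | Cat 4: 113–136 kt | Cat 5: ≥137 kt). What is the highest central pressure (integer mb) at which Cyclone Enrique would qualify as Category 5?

Category 5 begins at V = 137 kt.
Required ΔP = (137/5.6)^(1/0.652) = 24.464^1.534 ≈ 134.79 mb.
P_c ≤ 1008 − 134.79 = 873.21, so the highest integer P_c is 873 mb.

873 mb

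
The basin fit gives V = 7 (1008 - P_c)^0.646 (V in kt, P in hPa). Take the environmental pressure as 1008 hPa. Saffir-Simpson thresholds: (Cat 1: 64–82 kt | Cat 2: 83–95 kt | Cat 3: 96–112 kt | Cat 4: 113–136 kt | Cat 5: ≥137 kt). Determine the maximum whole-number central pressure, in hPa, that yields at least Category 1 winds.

977 hPa

Category 1 begins at V = 64 kt.
Required ΔP = (64/7)^(1/0.646) = 9.143^1.548 ≈ 30.74 hPa.
P_c ≤ 1008 − 30.74 = 977.26, so the highest integer P_c is 977 hPa.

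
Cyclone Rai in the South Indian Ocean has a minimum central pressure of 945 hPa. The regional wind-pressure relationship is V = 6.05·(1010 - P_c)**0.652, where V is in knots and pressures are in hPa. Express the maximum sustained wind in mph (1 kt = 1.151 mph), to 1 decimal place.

105.9 mph

ΔP = 1010 − 945 = 65 hPa.
V ≈ 6.05 × 65^0.652 = 6.05 × 15.206 ≈ 91.997 kt.
91.997 × 1.151 ≈ 105.89 mph → 105.9 mph.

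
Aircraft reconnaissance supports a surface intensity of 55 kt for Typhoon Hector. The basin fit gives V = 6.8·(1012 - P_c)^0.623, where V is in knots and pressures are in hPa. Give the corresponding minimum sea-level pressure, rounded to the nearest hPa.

ΔP = (V / 6.8)^(1/0.623) = (55/6.8)^1.605.
55/6.8 = 8.088; 8.088^1.605 ≈ 28.66 hPa.
P_c = 1012 − 28.66 = 983.34 ≈ 983 hPa.

983 hPa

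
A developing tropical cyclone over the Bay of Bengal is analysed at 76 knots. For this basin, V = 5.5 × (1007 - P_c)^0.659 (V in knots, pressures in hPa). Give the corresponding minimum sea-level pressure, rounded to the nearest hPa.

953 hPa

ΔP = (V / 5.5)^(1/0.659) = (76/5.5)^1.517.
76/5.5 = 13.818; 13.818^1.517 ≈ 53.77 hPa.
P_c = 1007 − 53.77 = 953.23 ≈ 953 hPa.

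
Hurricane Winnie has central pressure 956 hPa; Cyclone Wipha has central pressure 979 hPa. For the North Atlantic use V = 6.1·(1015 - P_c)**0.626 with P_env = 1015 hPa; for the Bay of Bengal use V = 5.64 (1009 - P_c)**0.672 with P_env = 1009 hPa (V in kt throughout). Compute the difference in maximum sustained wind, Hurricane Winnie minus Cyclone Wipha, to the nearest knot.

Hurricane Winnie: ΔP = 59; V ≈ 6.1 × 59^0.626 ≈ 78.32 kt.
Cyclone Wipha: ΔP = 30; V ≈ 5.64 × 30^0.672 ≈ 55.45 kt.
Difference ≈ 78.32 − 55.45 = 22.87 → 23 kt.

23 kt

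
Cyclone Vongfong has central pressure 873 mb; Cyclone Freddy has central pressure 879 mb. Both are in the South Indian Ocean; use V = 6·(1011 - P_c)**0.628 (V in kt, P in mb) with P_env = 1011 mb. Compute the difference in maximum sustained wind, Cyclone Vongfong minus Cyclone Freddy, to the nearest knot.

4 kt

Cyclone Vongfong: ΔP = 138; V ≈ 6 × 138^0.628 ≈ 132.43 kt.
Cyclone Freddy: ΔP = 132; V ≈ 6 × 132^0.628 ≈ 128.79 kt.
Difference ≈ 132.43 − 128.79 = 3.64 → 4 kt.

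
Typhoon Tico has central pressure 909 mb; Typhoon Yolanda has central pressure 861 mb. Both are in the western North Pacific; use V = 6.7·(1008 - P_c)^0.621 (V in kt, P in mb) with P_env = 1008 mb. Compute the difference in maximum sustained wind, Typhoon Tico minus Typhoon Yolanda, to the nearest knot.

-32 kt

Typhoon Tico: ΔP = 99; V ≈ 6.7 × 99^0.621 ≈ 116.24 kt.
Typhoon Yolanda: ΔP = 147; V ≈ 6.7 × 147^0.621 ≈ 148.59 kt.
Difference ≈ 116.24 − 148.59 = -32.35 → -32 kt.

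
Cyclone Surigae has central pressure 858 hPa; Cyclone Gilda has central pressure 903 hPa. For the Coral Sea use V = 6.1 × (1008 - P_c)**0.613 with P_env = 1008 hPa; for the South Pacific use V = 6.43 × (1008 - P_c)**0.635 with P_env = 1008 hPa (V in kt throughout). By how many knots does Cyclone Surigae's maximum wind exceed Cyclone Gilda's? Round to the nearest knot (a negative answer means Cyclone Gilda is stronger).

Cyclone Surigae: ΔP = 150; V ≈ 6.1 × 150^0.613 ≈ 131.61 kt.
Cyclone Gilda: ΔP = 105; V ≈ 6.43 × 105^0.635 ≈ 123.50 kt.
Difference ≈ 131.61 − 123.50 = 8.11 → 8 kt.

8 kt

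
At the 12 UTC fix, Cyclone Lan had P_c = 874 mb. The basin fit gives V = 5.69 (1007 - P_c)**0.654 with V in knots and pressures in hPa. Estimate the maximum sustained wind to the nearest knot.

139 kt

ΔP = 1007 − 874 = 133 mb.
133^0.654 ≈ 24.491.
V ≈ 5.69 × 24.491 ≈ 139.4 kt.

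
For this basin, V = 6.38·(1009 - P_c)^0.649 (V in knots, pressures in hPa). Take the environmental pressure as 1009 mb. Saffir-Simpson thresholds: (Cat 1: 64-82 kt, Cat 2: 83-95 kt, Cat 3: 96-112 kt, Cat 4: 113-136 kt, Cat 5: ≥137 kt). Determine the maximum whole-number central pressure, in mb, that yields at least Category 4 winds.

925 mb

Category 4 begins at V = 113 kt.
Required ΔP = (113/6.38)^(1/0.649) = 17.712^1.541 ≈ 83.82 mb.
P_c ≤ 1009 − 83.82 = 925.18, so the highest integer P_c is 925 mb.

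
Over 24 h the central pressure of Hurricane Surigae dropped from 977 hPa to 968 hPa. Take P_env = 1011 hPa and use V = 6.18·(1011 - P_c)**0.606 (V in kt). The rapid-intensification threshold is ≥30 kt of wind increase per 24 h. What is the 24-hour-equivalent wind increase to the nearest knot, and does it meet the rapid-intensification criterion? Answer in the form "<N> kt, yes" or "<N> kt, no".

8 kt, no

V₁: ΔP = 34, V ≈ 6.18 × 34^0.606 ≈ 52.37 kt.
V₂: ΔP = 43, V ≈ 6.18 × 43^0.606 ≈ 60.38 kt.
ΔV over 24 h = 8.01 kt → 24 h equivalent = 8.01 × 24/24 ≈ 8.01 kt.
8 kt < 30 kt ⇒ not rapid intensification.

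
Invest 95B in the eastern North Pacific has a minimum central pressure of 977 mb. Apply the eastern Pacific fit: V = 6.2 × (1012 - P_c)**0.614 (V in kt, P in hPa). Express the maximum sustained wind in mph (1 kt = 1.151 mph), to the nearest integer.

63 mph

ΔP = 1012 − 977 = 35 mb.
V ≈ 6.2 × 35^0.614 = 6.2 × 8.873 ≈ 55.011 kt.
55.011 × 1.151 ≈ 63.32 mph → 63 mph.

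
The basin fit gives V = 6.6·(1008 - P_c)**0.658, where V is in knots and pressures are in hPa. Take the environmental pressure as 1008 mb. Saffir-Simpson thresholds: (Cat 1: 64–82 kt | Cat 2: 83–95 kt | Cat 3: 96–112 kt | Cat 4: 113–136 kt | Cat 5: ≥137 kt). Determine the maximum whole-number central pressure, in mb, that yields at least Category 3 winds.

949 mb

Category 3 begins at V = 96 kt.
Required ΔP = (96/6.6)^(1/0.658) = 14.545^1.520 ≈ 58.49 mb.
P_c ≤ 1008 − 58.49 = 949.51, so the highest integer P_c is 949 mb.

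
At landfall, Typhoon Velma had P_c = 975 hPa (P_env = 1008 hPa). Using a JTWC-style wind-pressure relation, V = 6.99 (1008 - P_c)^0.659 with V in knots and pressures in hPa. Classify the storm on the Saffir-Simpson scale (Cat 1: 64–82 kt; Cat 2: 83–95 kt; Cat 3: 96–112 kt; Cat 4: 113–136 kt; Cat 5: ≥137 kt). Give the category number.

1

ΔP = 1008 − 975 = 33 hPa.
V ≈ 6.99 × 33^0.659 = 6.99 × 10.02 ≈ 70 kt.
70 kt falls in the Category 1 band.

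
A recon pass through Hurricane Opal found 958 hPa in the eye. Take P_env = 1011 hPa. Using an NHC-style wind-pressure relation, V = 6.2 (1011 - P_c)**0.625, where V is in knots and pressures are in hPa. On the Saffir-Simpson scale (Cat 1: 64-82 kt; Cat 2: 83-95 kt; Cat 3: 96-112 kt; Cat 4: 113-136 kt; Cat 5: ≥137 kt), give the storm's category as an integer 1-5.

ΔP = 1011 − 958 = 53 hPa.
V ≈ 6.2 × 53^0.625 = 6.2 × 11.96 ≈ 74 kt.
74 kt falls in the Category 1 band.

1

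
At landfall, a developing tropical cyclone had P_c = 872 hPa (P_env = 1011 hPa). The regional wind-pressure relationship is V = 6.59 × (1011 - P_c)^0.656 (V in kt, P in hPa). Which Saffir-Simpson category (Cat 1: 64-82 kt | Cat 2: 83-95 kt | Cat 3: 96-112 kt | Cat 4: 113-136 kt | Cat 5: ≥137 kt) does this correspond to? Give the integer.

5

ΔP = 1011 − 872 = 139 hPa.
V ≈ 6.59 × 139^0.656 = 6.59 × 25.46 ≈ 168 kt.
168 kt falls in the Category 5 band.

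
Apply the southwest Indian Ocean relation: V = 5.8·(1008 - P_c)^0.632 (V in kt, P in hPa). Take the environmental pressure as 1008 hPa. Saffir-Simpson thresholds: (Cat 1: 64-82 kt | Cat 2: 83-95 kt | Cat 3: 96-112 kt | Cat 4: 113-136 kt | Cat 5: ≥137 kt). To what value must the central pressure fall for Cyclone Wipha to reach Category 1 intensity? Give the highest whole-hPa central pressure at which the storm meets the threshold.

963 hPa

Category 1 begins at V = 64 kt.
Required ΔP = (64/5.8)^(1/0.632) = 11.034^1.582 ≈ 44.66 hPa.
P_c ≤ 1008 − 44.66 = 963.34, so the highest integer P_c is 963 hPa.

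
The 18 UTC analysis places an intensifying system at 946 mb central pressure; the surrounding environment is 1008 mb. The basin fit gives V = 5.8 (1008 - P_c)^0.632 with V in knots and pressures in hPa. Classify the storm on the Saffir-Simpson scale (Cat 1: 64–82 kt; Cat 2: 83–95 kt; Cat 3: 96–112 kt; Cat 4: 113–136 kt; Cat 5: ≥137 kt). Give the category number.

1

ΔP = 1008 − 946 = 62 mb.
V ≈ 5.8 × 62^0.632 = 5.8 × 13.58 ≈ 79 kt.
79 kt falls in the Category 1 band.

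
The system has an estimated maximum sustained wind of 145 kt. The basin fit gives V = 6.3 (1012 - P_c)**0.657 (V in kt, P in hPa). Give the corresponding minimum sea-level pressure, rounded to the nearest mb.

ΔP = (V / 6.3)^(1/0.657) = (145/6.3)^1.522.
145/6.3 = 23.016; 23.016^1.522 ≈ 118.33 mb.
P_c = 1012 − 118.33 = 893.67 ≈ 894 mb.

894 mb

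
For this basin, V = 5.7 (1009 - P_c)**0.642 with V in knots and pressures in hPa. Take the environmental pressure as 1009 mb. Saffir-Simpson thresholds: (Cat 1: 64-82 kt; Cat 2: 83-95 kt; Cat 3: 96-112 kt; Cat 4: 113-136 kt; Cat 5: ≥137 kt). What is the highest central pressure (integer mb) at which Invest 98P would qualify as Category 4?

904 mb

Category 4 begins at V = 113 kt.
Required ΔP = (113/5.7)^(1/0.642) = 19.825^1.558 ≈ 104.85 mb.
P_c ≤ 1009 − 104.85 = 904.15, so the highest integer P_c is 904 mb.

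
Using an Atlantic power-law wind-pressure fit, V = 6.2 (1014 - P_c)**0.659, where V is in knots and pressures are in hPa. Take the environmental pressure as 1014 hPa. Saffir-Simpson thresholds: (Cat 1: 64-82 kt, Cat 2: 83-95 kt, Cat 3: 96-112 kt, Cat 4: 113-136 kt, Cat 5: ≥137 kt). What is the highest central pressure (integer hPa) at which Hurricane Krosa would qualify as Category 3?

950 hPa

Category 3 begins at V = 96 kt.
Required ΔP = (96/6.2)^(1/0.659) = 15.484^1.517 ≈ 63.91 hPa.
P_c ≤ 1014 − 63.91 = 950.09, so the highest integer P_c is 950 hPa.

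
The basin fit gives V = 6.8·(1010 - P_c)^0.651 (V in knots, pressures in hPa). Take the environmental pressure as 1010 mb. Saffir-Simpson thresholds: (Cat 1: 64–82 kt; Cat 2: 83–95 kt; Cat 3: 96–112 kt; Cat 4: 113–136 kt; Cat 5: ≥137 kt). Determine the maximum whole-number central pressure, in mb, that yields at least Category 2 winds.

963 mb

Category 2 begins at V = 83 kt.
Required ΔP = (83/6.8)^(1/0.651) = 12.206^1.536 ≈ 46.67 mb.
P_c ≤ 1010 − 46.67 = 963.33, so the highest integer P_c is 963 mb.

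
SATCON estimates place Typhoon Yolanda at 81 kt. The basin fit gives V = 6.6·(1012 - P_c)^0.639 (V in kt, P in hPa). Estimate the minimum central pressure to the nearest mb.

ΔP = (V / 6.6)^(1/0.639) = (81/6.6)^1.565.
81/6.6 = 12.273; 12.273^1.565 ≈ 50.60 mb.
P_c = 1012 − 50.60 = 961.40 ≈ 961 mb.

961 mb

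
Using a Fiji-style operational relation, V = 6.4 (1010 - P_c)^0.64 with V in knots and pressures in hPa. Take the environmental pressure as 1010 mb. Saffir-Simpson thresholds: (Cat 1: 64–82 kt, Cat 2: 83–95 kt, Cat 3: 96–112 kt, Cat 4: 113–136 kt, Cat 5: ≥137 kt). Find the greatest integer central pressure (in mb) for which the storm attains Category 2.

Category 2 begins at V = 83 kt.
Required ΔP = (83/6.4)^(1/0.64) = 12.969^1.562 ≈ 54.82 mb.
P_c ≤ 1010 − 54.82 = 955.18, so the highest integer P_c is 955 mb.

955 mb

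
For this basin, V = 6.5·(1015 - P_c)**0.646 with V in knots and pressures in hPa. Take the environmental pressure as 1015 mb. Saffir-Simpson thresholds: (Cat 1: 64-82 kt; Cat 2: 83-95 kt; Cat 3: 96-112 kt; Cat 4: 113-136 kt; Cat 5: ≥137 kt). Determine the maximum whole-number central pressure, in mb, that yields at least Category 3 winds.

950 mb

Category 3 begins at V = 96 kt.
Required ΔP = (96/6.5)^(1/0.646) = 14.769^1.548 ≈ 64.59 mb.
P_c ≤ 1015 − 64.59 = 950.41, so the highest integer P_c is 950 mb.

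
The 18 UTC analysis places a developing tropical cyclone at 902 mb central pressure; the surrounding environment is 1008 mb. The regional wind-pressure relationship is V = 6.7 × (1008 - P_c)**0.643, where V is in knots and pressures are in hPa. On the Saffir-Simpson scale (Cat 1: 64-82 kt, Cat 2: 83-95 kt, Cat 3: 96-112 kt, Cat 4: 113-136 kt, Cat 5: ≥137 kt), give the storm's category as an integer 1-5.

4

ΔP = 1008 − 902 = 106 mb.
V ≈ 6.7 × 106^0.643 = 6.7 × 20.06 ≈ 134 kt.
134 kt falls in the Category 4 band.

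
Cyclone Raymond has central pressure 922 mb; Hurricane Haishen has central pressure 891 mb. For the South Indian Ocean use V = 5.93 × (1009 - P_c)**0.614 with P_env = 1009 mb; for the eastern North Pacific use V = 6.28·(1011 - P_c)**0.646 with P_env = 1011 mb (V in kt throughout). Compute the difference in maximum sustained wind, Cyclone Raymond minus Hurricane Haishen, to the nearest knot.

Cyclone Raymond: ΔP = 87; V ≈ 5.93 × 87^0.614 ≈ 92.03 kt.
Hurricane Haishen: ΔP = 120; V ≈ 6.28 × 120^0.646 ≈ 138.39 kt.
Difference ≈ 92.03 − 138.39 = -46.36 → -46 kt.

-46 kt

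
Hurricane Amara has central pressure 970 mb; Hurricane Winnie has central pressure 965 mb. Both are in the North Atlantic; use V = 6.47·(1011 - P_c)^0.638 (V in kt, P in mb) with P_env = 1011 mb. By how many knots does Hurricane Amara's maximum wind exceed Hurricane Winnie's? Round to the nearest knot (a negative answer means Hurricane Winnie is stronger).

Hurricane Amara: ΔP = 41; V ≈ 6.47 × 41^0.638 ≈ 69.16 kt.
Hurricane Winnie: ΔP = 46; V ≈ 6.47 × 46^0.638 ≈ 74.43 kt.
Difference ≈ 69.16 − 74.43 = -5.27 → -5 kt.

-5 kt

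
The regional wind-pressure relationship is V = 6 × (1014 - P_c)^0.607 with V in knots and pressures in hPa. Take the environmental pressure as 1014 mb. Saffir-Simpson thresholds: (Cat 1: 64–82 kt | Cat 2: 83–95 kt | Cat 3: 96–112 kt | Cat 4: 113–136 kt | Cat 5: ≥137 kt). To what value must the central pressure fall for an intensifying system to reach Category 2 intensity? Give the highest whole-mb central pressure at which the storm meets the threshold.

938 mb

Category 2 begins at V = 83 kt.
Required ΔP = (83/6)^(1/0.607) = 13.833^1.647 ≈ 75.79 mb.
P_c ≤ 1014 − 75.79 = 938.21, so the highest integer P_c is 938 mb.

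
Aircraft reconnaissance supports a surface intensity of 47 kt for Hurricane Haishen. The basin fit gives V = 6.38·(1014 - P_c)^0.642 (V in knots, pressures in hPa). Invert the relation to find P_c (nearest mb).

992 mb

ΔP = (V / 6.38)^(1/0.642) = (47/6.38)^1.558.
47/6.38 = 7.367; 7.367^1.558 ≈ 22.43 mb.
P_c = 1014 − 22.43 = 991.57 ≈ 992 mb.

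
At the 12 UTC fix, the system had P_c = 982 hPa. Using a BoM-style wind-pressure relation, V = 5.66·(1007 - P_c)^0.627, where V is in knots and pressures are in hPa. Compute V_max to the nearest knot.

ΔP = 1007 − 982 = 25 hPa.
25^0.627 ≈ 7.525.
V ≈ 5.66 × 7.525 ≈ 42.6 kt.

43 kt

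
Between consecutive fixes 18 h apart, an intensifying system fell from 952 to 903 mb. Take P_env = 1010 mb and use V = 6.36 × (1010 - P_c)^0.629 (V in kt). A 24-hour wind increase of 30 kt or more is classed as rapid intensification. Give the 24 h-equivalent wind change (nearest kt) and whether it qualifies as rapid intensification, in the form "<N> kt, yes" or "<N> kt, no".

51 kt, yes

V₁: ΔP = 58, V ≈ 6.36 × 58^0.629 ≈ 81.78 kt.
V₂: ΔP = 107, V ≈ 6.36 × 107^0.629 ≈ 120.21 kt.
ΔV over 18 h = 38.43 kt → 24 h equivalent = 38.43 × 24/18 ≈ 51.24 kt.
51 kt ≥ 30 kt ⇒ rapid intensification.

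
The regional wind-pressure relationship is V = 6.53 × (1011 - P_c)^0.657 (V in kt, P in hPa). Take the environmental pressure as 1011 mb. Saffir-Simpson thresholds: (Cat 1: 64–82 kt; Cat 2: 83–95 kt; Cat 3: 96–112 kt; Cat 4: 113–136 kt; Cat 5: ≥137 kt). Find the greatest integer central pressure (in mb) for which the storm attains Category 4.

Category 4 begins at V = 113 kt.
Required ΔP = (113/6.53)^(1/0.657) = 17.305^1.522 ≈ 76.66 mb.
P_c ≤ 1011 − 76.66 = 934.34, so the highest integer P_c is 934 mb.

934 mb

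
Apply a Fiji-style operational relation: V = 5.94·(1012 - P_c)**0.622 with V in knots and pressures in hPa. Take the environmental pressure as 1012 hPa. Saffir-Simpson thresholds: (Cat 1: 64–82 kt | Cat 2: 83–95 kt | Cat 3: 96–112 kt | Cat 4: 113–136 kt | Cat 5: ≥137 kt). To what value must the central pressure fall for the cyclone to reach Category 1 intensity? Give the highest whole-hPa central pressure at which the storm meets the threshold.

966 hPa

Category 1 begins at V = 64 kt.
Required ΔP = (64/5.94)^(1/0.622) = 10.774^1.608 ≈ 45.69 hPa.
P_c ≤ 1012 − 45.69 = 966.31, so the highest integer P_c is 966 hPa.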